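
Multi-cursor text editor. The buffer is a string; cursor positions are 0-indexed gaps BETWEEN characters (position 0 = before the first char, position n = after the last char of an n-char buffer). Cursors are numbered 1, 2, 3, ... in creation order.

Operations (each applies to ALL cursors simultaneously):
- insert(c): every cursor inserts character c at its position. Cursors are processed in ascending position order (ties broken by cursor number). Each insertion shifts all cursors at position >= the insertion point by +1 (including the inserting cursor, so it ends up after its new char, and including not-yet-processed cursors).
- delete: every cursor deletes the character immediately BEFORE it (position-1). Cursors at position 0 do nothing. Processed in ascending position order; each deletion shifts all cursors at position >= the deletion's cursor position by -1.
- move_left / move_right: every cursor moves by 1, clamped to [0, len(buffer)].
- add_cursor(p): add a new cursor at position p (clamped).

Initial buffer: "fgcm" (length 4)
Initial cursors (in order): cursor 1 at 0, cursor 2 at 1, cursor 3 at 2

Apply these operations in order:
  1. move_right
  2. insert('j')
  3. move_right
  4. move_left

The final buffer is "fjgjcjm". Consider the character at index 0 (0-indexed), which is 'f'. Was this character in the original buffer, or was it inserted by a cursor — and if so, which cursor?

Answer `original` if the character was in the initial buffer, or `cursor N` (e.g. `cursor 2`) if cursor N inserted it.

After op 1 (move_right): buffer="fgcm" (len 4), cursors c1@1 c2@2 c3@3, authorship ....
After op 2 (insert('j')): buffer="fjgjcjm" (len 7), cursors c1@2 c2@4 c3@6, authorship .1.2.3.
After op 3 (move_right): buffer="fjgjcjm" (len 7), cursors c1@3 c2@5 c3@7, authorship .1.2.3.
After op 4 (move_left): buffer="fjgjcjm" (len 7), cursors c1@2 c2@4 c3@6, authorship .1.2.3.
Authorship (.=original, N=cursor N): . 1 . 2 . 3 .
Index 0: author = original

Answer: original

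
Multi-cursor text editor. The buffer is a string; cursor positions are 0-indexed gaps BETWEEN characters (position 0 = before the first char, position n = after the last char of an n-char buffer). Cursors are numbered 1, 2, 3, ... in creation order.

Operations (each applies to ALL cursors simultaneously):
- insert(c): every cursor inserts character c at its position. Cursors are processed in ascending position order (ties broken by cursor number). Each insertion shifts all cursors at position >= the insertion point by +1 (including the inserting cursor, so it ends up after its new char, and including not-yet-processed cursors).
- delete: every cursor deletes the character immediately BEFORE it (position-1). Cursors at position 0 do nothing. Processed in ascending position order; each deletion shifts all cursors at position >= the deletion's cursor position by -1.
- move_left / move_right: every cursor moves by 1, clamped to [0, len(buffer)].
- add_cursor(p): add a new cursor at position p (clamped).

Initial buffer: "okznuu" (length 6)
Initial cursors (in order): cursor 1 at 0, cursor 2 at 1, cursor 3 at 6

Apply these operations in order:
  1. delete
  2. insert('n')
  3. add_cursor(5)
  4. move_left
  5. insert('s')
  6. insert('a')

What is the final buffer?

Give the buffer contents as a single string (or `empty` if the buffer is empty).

Answer: nssaankzsanusan

Derivation:
After op 1 (delete): buffer="kznu" (len 4), cursors c1@0 c2@0 c3@4, authorship ....
After op 2 (insert('n')): buffer="nnkznun" (len 7), cursors c1@2 c2@2 c3@7, authorship 12....3
After op 3 (add_cursor(5)): buffer="nnkznun" (len 7), cursors c1@2 c2@2 c4@5 c3@7, authorship 12....3
After op 4 (move_left): buffer="nnkznun" (len 7), cursors c1@1 c2@1 c4@4 c3@6, authorship 12....3
After op 5 (insert('s')): buffer="nssnkzsnusn" (len 11), cursors c1@3 c2@3 c4@7 c3@10, authorship 1122..4..33
After op 6 (insert('a')): buffer="nssaankzsanusan" (len 15), cursors c1@5 c2@5 c4@10 c3@14, authorship 112122..44..333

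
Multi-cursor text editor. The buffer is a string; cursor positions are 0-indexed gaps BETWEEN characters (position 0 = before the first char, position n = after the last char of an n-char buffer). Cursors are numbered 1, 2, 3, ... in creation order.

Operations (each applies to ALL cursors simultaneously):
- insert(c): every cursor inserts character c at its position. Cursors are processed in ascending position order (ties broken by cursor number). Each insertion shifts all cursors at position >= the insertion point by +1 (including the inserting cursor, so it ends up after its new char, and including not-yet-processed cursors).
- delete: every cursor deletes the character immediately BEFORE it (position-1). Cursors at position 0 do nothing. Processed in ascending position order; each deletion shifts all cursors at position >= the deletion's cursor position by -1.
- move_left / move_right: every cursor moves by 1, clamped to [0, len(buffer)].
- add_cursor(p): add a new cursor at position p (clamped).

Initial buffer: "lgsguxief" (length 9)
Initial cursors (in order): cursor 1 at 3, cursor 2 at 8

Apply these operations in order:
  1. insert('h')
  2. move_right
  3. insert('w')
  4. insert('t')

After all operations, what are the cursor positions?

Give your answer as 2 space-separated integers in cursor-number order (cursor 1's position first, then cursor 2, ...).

Answer: 7 15

Derivation:
After op 1 (insert('h')): buffer="lgshguxiehf" (len 11), cursors c1@4 c2@10, authorship ...1.....2.
After op 2 (move_right): buffer="lgshguxiehf" (len 11), cursors c1@5 c2@11, authorship ...1.....2.
After op 3 (insert('w')): buffer="lgshgwuxiehfw" (len 13), cursors c1@6 c2@13, authorship ...1.1....2.2
After op 4 (insert('t')): buffer="lgshgwtuxiehfwt" (len 15), cursors c1@7 c2@15, authorship ...1.11....2.22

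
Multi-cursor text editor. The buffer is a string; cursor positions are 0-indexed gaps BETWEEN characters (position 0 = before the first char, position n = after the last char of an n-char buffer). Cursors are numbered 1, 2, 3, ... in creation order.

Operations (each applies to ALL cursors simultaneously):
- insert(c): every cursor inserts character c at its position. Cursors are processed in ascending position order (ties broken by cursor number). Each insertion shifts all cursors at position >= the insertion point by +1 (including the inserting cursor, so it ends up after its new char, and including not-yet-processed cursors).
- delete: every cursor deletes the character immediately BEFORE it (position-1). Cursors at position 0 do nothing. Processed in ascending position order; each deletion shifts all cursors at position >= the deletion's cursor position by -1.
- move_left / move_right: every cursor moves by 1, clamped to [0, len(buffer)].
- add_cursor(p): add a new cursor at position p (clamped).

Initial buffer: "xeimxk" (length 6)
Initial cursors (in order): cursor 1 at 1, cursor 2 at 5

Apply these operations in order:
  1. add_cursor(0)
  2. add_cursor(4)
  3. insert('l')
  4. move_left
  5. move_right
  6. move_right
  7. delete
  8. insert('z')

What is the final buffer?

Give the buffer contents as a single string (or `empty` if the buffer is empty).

After op 1 (add_cursor(0)): buffer="xeimxk" (len 6), cursors c3@0 c1@1 c2@5, authorship ......
After op 2 (add_cursor(4)): buffer="xeimxk" (len 6), cursors c3@0 c1@1 c4@4 c2@5, authorship ......
After op 3 (insert('l')): buffer="lxleimlxlk" (len 10), cursors c3@1 c1@3 c4@7 c2@9, authorship 3.1...4.2.
After op 4 (move_left): buffer="lxleimlxlk" (len 10), cursors c3@0 c1@2 c4@6 c2@8, authorship 3.1...4.2.
After op 5 (move_right): buffer="lxleimlxlk" (len 10), cursors c3@1 c1@3 c4@7 c2@9, authorship 3.1...4.2.
After op 6 (move_right): buffer="lxleimlxlk" (len 10), cursors c3@2 c1@4 c4@8 c2@10, authorship 3.1...4.2.
After op 7 (delete): buffer="llimll" (len 6), cursors c3@1 c1@2 c4@5 c2@6, authorship 31..42
After op 8 (insert('z')): buffer="lzlzimlzlz" (len 10), cursors c3@2 c1@4 c4@8 c2@10, authorship 3311..4422

Answer: lzlzimlzlz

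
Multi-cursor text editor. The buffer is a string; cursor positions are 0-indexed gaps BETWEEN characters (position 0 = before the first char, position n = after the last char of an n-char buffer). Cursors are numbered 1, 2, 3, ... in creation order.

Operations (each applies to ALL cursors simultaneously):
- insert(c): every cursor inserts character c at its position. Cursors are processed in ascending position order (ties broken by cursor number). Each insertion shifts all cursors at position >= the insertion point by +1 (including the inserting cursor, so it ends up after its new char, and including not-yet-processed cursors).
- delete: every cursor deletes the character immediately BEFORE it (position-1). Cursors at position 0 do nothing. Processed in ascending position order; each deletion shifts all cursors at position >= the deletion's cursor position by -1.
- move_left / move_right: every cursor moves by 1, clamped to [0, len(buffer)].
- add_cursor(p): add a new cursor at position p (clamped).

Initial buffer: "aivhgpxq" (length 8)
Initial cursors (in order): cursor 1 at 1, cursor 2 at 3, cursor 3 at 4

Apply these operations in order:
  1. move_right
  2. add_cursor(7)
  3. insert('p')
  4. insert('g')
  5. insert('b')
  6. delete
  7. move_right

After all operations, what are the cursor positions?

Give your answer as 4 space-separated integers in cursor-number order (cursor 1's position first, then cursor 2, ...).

Answer: 5 9 12 16

Derivation:
After op 1 (move_right): buffer="aivhgpxq" (len 8), cursors c1@2 c2@4 c3@5, authorship ........
After op 2 (add_cursor(7)): buffer="aivhgpxq" (len 8), cursors c1@2 c2@4 c3@5 c4@7, authorship ........
After op 3 (insert('p')): buffer="aipvhpgppxpq" (len 12), cursors c1@3 c2@6 c3@8 c4@11, authorship ..1..2.3..4.
After op 4 (insert('g')): buffer="aipgvhpggpgpxpgq" (len 16), cursors c1@4 c2@8 c3@11 c4@15, authorship ..11..22.33..44.
After op 5 (insert('b')): buffer="aipgbvhpgbgpgbpxpgbq" (len 20), cursors c1@5 c2@10 c3@14 c4@19, authorship ..111..222.333..444.
After op 6 (delete): buffer="aipgvhpggpgpxpgq" (len 16), cursors c1@4 c2@8 c3@11 c4@15, authorship ..11..22.33..44.
After op 7 (move_right): buffer="aipgvhpggpgpxpgq" (len 16), cursors c1@5 c2@9 c3@12 c4@16, authorship ..11..22.33..44.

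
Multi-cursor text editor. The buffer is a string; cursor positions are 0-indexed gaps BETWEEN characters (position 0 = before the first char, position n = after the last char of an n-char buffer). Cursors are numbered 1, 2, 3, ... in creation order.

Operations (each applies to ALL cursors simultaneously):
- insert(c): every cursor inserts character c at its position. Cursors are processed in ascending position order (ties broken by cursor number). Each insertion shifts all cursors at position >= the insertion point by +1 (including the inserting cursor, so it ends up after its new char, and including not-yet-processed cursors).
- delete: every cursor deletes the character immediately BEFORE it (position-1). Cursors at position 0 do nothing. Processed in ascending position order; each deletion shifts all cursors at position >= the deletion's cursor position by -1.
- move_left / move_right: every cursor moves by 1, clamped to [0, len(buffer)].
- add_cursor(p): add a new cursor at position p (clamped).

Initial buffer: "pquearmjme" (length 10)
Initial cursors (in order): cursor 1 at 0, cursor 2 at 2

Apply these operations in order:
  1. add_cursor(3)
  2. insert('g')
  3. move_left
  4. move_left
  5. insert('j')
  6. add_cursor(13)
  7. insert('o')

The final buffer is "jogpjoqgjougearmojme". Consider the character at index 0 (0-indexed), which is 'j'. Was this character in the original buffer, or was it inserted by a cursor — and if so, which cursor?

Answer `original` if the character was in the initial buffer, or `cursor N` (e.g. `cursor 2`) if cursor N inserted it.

Answer: cursor 1

Derivation:
After op 1 (add_cursor(3)): buffer="pquearmjme" (len 10), cursors c1@0 c2@2 c3@3, authorship ..........
After op 2 (insert('g')): buffer="gpqgugearmjme" (len 13), cursors c1@1 c2@4 c3@6, authorship 1..2.3.......
After op 3 (move_left): buffer="gpqgugearmjme" (len 13), cursors c1@0 c2@3 c3@5, authorship 1..2.3.......
After op 4 (move_left): buffer="gpqgugearmjme" (len 13), cursors c1@0 c2@2 c3@4, authorship 1..2.3.......
After op 5 (insert('j')): buffer="jgpjqgjugearmjme" (len 16), cursors c1@1 c2@4 c3@7, authorship 11.2.23.3.......
After op 6 (add_cursor(13)): buffer="jgpjqgjugearmjme" (len 16), cursors c1@1 c2@4 c3@7 c4@13, authorship 11.2.23.3.......
After op 7 (insert('o')): buffer="jogpjoqgjougearmojme" (len 20), cursors c1@2 c2@6 c3@10 c4@17, authorship 111.22.233.3....4...
Authorship (.=original, N=cursor N): 1 1 1 . 2 2 . 2 3 3 . 3 . . . . 4 . . .
Index 0: author = 1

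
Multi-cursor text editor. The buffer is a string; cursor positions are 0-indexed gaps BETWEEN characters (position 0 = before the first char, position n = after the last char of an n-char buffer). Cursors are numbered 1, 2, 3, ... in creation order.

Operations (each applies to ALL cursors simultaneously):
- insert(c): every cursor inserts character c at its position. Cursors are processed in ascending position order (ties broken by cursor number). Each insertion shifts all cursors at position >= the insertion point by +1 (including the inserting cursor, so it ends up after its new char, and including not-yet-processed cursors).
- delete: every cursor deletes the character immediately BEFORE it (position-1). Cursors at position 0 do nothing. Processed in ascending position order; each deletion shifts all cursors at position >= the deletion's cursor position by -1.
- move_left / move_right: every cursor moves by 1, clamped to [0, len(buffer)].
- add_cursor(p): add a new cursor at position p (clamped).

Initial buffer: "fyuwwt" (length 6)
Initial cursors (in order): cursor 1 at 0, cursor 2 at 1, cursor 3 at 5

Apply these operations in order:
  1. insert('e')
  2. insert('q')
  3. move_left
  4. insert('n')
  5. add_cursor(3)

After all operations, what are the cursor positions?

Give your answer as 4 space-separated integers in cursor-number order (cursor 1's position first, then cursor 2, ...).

Answer: 2 6 13 3

Derivation:
After op 1 (insert('e')): buffer="efeyuwwet" (len 9), cursors c1@1 c2@3 c3@8, authorship 1.2....3.
After op 2 (insert('q')): buffer="eqfeqyuwweqt" (len 12), cursors c1@2 c2@5 c3@11, authorship 11.22....33.
After op 3 (move_left): buffer="eqfeqyuwweqt" (len 12), cursors c1@1 c2@4 c3@10, authorship 11.22....33.
After op 4 (insert('n')): buffer="enqfenqyuwwenqt" (len 15), cursors c1@2 c2@6 c3@13, authorship 111.222....333.
After op 5 (add_cursor(3)): buffer="enqfenqyuwwenqt" (len 15), cursors c1@2 c4@3 c2@6 c3@13, authorship 111.222....333.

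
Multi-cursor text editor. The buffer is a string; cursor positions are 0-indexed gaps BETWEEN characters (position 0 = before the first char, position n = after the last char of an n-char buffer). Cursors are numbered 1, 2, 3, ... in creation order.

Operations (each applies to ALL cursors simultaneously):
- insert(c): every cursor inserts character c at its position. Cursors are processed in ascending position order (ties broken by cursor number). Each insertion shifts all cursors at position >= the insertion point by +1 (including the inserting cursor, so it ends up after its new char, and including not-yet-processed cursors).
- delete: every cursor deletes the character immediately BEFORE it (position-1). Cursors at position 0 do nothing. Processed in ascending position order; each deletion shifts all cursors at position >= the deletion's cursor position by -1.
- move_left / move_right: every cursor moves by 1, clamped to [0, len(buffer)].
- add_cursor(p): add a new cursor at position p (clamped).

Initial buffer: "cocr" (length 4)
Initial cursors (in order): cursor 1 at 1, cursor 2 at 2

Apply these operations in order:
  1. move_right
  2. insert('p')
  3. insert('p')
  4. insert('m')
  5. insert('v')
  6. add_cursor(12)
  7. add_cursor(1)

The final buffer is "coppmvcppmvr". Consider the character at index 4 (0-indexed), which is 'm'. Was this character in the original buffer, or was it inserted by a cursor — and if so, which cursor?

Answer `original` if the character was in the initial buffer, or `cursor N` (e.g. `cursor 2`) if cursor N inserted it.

Answer: cursor 1

Derivation:
After op 1 (move_right): buffer="cocr" (len 4), cursors c1@2 c2@3, authorship ....
After op 2 (insert('p')): buffer="copcpr" (len 6), cursors c1@3 c2@5, authorship ..1.2.
After op 3 (insert('p')): buffer="coppcppr" (len 8), cursors c1@4 c2@7, authorship ..11.22.
After op 4 (insert('m')): buffer="coppmcppmr" (len 10), cursors c1@5 c2@9, authorship ..111.222.
After op 5 (insert('v')): buffer="coppmvcppmvr" (len 12), cursors c1@6 c2@11, authorship ..1111.2222.
After op 6 (add_cursor(12)): buffer="coppmvcppmvr" (len 12), cursors c1@6 c2@11 c3@12, authorship ..1111.2222.
After op 7 (add_cursor(1)): buffer="coppmvcppmvr" (len 12), cursors c4@1 c1@6 c2@11 c3@12, authorship ..1111.2222.
Authorship (.=original, N=cursor N): . . 1 1 1 1 . 2 2 2 2 .
Index 4: author = 1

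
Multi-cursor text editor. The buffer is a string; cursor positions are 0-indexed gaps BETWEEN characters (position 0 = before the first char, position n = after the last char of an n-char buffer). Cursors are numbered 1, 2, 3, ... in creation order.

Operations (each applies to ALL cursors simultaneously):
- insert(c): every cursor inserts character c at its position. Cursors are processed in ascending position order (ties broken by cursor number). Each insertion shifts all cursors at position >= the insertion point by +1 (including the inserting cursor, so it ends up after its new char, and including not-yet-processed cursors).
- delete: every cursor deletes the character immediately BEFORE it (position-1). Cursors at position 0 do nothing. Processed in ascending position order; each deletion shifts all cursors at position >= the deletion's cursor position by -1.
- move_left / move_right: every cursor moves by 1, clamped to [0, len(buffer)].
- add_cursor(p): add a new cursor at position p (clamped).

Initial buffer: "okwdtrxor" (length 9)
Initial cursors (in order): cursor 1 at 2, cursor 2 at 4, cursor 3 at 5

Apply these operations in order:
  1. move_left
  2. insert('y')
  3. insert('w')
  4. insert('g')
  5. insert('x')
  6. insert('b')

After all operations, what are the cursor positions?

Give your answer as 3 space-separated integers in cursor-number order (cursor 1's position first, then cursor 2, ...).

Answer: 6 13 19

Derivation:
After op 1 (move_left): buffer="okwdtrxor" (len 9), cursors c1@1 c2@3 c3@4, authorship .........
After op 2 (insert('y')): buffer="oykwydytrxor" (len 12), cursors c1@2 c2@5 c3@7, authorship .1..2.3.....
After op 3 (insert('w')): buffer="oywkwywdywtrxor" (len 15), cursors c1@3 c2@7 c3@10, authorship .11..22.33.....
After op 4 (insert('g')): buffer="oywgkwywgdywgtrxor" (len 18), cursors c1@4 c2@9 c3@13, authorship .111..222.333.....
After op 5 (insert('x')): buffer="oywgxkwywgxdywgxtrxor" (len 21), cursors c1@5 c2@11 c3@16, authorship .1111..2222.3333.....
After op 6 (insert('b')): buffer="oywgxbkwywgxbdywgxbtrxor" (len 24), cursors c1@6 c2@13 c3@19, authorship .11111..22222.33333.....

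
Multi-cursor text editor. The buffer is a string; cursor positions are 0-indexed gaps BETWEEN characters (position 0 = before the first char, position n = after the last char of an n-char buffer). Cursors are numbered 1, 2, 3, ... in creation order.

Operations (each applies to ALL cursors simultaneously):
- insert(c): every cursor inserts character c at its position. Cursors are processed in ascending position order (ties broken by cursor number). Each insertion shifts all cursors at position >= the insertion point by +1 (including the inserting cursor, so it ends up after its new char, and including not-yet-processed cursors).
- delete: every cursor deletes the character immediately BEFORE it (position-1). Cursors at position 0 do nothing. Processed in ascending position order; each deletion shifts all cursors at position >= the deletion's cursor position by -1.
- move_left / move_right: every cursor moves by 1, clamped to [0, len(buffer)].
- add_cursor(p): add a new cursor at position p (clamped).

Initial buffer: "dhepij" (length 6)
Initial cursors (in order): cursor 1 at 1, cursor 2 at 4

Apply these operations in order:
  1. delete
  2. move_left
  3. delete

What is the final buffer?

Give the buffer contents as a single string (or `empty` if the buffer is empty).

After op 1 (delete): buffer="heij" (len 4), cursors c1@0 c2@2, authorship ....
After op 2 (move_left): buffer="heij" (len 4), cursors c1@0 c2@1, authorship ....
After op 3 (delete): buffer="eij" (len 3), cursors c1@0 c2@0, authorship ...

Answer: eij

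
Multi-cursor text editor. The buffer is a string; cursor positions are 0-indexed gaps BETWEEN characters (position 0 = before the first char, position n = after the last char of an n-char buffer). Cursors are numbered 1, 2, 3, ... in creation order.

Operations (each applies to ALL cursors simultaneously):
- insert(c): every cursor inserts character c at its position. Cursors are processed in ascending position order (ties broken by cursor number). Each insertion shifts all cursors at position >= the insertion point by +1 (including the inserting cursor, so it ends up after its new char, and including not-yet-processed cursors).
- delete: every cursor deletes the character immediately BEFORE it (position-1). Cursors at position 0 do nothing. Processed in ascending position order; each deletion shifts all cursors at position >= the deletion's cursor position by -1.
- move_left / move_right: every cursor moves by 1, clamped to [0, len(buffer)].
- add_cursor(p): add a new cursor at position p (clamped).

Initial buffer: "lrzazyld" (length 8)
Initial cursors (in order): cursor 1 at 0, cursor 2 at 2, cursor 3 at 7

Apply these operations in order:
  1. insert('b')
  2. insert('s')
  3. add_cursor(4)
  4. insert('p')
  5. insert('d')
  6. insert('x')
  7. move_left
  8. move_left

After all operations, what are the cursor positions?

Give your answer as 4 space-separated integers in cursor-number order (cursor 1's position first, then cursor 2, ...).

After op 1 (insert('b')): buffer="blrbzazylbd" (len 11), cursors c1@1 c2@4 c3@10, authorship 1..2.....3.
After op 2 (insert('s')): buffer="bslrbszazylbsd" (len 14), cursors c1@2 c2@6 c3@13, authorship 11..22.....33.
After op 3 (add_cursor(4)): buffer="bslrbszazylbsd" (len 14), cursors c1@2 c4@4 c2@6 c3@13, authorship 11..22.....33.
After op 4 (insert('p')): buffer="bsplrpbspzazylbspd" (len 18), cursors c1@3 c4@6 c2@9 c3@17, authorship 111..4222.....333.
After op 5 (insert('d')): buffer="bspdlrpdbspdzazylbspdd" (len 22), cursors c1@4 c4@8 c2@12 c3@21, authorship 1111..442222.....3333.
After op 6 (insert('x')): buffer="bspdxlrpdxbspdxzazylbspdxd" (len 26), cursors c1@5 c4@10 c2@15 c3@25, authorship 11111..44422222.....33333.
After op 7 (move_left): buffer="bspdxlrpdxbspdxzazylbspdxd" (len 26), cursors c1@4 c4@9 c2@14 c3@24, authorship 11111..44422222.....33333.
After op 8 (move_left): buffer="bspdxlrpdxbspdxzazylbspdxd" (len 26), cursors c1@3 c4@8 c2@13 c3@23, authorship 11111..44422222.....33333.

Answer: 3 13 23 8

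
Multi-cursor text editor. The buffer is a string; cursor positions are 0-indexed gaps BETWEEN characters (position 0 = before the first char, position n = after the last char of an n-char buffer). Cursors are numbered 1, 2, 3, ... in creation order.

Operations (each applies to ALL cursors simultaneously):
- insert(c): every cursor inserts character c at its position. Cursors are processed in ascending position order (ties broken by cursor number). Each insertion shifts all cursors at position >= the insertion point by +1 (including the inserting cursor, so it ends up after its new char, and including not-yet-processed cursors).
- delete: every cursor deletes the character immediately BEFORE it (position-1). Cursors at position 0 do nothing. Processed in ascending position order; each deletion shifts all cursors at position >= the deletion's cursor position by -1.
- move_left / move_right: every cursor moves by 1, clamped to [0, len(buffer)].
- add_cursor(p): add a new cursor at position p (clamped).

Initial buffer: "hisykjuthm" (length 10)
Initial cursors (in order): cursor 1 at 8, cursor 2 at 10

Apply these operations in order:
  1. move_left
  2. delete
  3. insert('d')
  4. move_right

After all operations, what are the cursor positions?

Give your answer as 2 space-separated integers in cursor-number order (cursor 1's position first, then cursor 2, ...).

Answer: 8 10

Derivation:
After op 1 (move_left): buffer="hisykjuthm" (len 10), cursors c1@7 c2@9, authorship ..........
After op 2 (delete): buffer="hisykjtm" (len 8), cursors c1@6 c2@7, authorship ........
After op 3 (insert('d')): buffer="hisykjdtdm" (len 10), cursors c1@7 c2@9, authorship ......1.2.
After op 4 (move_right): buffer="hisykjdtdm" (len 10), cursors c1@8 c2@10, authorship ......1.2.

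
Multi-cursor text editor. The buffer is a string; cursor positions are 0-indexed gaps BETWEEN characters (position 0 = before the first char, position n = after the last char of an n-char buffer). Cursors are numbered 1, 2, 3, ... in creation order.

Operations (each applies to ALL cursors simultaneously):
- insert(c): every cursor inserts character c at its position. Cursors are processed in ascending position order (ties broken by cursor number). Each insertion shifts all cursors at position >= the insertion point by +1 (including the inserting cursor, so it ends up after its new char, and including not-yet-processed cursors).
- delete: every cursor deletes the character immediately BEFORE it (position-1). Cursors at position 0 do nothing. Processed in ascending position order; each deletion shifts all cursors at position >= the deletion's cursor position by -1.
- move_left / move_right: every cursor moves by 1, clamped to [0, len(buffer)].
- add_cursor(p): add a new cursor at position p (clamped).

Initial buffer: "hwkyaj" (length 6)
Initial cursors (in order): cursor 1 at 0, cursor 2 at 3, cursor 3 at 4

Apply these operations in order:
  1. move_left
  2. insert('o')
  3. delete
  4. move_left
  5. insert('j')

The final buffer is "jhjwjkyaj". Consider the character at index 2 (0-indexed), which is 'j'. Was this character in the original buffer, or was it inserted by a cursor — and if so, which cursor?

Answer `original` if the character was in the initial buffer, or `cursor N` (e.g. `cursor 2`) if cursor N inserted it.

After op 1 (move_left): buffer="hwkyaj" (len 6), cursors c1@0 c2@2 c3@3, authorship ......
After op 2 (insert('o')): buffer="ohwokoyaj" (len 9), cursors c1@1 c2@4 c3@6, authorship 1..2.3...
After op 3 (delete): buffer="hwkyaj" (len 6), cursors c1@0 c2@2 c3@3, authorship ......
After op 4 (move_left): buffer="hwkyaj" (len 6), cursors c1@0 c2@1 c3@2, authorship ......
After op 5 (insert('j')): buffer="jhjwjkyaj" (len 9), cursors c1@1 c2@3 c3@5, authorship 1.2.3....
Authorship (.=original, N=cursor N): 1 . 2 . 3 . . . .
Index 2: author = 2

Answer: cursor 2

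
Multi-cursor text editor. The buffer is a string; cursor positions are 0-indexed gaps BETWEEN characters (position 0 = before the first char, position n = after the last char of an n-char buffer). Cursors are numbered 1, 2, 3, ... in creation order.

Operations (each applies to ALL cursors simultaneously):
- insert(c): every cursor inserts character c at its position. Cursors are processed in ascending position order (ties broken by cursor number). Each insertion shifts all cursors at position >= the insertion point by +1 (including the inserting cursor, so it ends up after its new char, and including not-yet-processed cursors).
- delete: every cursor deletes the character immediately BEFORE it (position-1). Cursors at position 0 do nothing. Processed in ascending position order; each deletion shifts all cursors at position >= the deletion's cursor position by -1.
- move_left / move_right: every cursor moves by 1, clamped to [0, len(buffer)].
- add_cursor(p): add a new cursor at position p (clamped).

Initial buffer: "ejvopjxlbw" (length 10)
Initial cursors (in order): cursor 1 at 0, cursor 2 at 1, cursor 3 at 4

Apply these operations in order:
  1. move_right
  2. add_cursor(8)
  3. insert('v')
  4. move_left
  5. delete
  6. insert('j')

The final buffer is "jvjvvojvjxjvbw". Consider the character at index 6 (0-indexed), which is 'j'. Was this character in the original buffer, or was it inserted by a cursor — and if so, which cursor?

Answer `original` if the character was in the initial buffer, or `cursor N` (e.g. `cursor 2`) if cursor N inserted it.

After op 1 (move_right): buffer="ejvopjxlbw" (len 10), cursors c1@1 c2@2 c3@5, authorship ..........
After op 2 (add_cursor(8)): buffer="ejvopjxlbw" (len 10), cursors c1@1 c2@2 c3@5 c4@8, authorship ..........
After op 3 (insert('v')): buffer="evjvvopvjxlvbw" (len 14), cursors c1@2 c2@4 c3@8 c4@12, authorship .1.2...3...4..
After op 4 (move_left): buffer="evjvvopvjxlvbw" (len 14), cursors c1@1 c2@3 c3@7 c4@11, authorship .1.2...3...4..
After op 5 (delete): buffer="vvvovjxvbw" (len 10), cursors c1@0 c2@1 c3@4 c4@7, authorship 12..3..4..
After op 6 (insert('j')): buffer="jvjvvojvjxjvbw" (len 14), cursors c1@1 c2@3 c3@7 c4@11, authorship 1122..33..44..
Authorship (.=original, N=cursor N): 1 1 2 2 . . 3 3 . . 4 4 . .
Index 6: author = 3

Answer: cursor 3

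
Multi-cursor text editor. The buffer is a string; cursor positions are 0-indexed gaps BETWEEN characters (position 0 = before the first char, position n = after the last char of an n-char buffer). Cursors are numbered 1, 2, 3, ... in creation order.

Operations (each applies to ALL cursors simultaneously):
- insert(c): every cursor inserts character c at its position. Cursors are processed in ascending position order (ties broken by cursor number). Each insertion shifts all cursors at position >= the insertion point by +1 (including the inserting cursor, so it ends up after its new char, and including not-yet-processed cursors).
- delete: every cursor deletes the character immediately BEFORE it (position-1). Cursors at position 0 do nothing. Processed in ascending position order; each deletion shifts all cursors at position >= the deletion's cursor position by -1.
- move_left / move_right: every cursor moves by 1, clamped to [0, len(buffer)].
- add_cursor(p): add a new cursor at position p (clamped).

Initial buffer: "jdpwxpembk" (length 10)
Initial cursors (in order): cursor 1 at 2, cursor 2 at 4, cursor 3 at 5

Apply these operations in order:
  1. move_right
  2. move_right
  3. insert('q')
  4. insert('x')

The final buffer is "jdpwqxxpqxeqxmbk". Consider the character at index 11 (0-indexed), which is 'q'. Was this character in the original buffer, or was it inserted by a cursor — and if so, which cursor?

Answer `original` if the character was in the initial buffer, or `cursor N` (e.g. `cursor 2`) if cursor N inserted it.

After op 1 (move_right): buffer="jdpwxpembk" (len 10), cursors c1@3 c2@5 c3@6, authorship ..........
After op 2 (move_right): buffer="jdpwxpembk" (len 10), cursors c1@4 c2@6 c3@7, authorship ..........
After op 3 (insert('q')): buffer="jdpwqxpqeqmbk" (len 13), cursors c1@5 c2@8 c3@10, authorship ....1..2.3...
After op 4 (insert('x')): buffer="jdpwqxxpqxeqxmbk" (len 16), cursors c1@6 c2@10 c3@13, authorship ....11..22.33...
Authorship (.=original, N=cursor N): . . . . 1 1 . . 2 2 . 3 3 . . .
Index 11: author = 3

Answer: cursor 3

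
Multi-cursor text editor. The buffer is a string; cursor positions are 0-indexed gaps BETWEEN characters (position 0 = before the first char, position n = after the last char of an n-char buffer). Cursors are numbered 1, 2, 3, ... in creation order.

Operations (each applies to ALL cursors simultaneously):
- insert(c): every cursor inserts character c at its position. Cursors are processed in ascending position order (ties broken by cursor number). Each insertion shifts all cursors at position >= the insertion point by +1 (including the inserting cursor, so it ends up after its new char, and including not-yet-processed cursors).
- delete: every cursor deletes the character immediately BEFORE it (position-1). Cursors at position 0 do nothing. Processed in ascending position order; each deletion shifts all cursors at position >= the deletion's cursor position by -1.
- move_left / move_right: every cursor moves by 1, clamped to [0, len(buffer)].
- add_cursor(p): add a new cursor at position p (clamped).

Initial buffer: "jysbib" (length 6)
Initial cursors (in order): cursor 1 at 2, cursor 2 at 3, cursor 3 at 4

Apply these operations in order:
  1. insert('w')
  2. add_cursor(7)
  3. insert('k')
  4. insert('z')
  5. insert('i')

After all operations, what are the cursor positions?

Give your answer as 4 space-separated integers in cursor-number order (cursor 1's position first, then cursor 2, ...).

Answer: 6 11 19 19

Derivation:
After op 1 (insert('w')): buffer="jywswbwib" (len 9), cursors c1@3 c2@5 c3@7, authorship ..1.2.3..
After op 2 (add_cursor(7)): buffer="jywswbwib" (len 9), cursors c1@3 c2@5 c3@7 c4@7, authorship ..1.2.3..
After op 3 (insert('k')): buffer="jywkswkbwkkib" (len 13), cursors c1@4 c2@7 c3@11 c4@11, authorship ..11.22.334..
After op 4 (insert('z')): buffer="jywkzswkzbwkkzzib" (len 17), cursors c1@5 c2@9 c3@15 c4@15, authorship ..111.222.33434..
After op 5 (insert('i')): buffer="jywkziswkzibwkkzziiib" (len 21), cursors c1@6 c2@11 c3@19 c4@19, authorship ..1111.2222.3343434..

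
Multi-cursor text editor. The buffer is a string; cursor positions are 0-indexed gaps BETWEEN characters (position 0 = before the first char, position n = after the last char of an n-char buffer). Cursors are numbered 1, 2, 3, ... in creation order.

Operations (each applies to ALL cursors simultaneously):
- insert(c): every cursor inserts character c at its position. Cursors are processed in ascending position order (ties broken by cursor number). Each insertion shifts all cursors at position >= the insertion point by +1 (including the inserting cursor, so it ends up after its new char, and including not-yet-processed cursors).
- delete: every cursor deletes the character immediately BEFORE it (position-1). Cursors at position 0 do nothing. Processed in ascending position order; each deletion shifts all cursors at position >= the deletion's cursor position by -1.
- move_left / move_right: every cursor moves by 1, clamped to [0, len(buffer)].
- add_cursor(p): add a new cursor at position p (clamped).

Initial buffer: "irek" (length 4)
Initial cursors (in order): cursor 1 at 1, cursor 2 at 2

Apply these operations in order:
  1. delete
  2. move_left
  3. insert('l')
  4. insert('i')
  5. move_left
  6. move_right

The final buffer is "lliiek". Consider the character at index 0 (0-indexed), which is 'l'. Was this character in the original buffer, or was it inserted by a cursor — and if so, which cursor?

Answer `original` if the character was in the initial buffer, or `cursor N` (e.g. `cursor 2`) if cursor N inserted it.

Answer: cursor 1

Derivation:
After op 1 (delete): buffer="ek" (len 2), cursors c1@0 c2@0, authorship ..
After op 2 (move_left): buffer="ek" (len 2), cursors c1@0 c2@0, authorship ..
After op 3 (insert('l')): buffer="llek" (len 4), cursors c1@2 c2@2, authorship 12..
After op 4 (insert('i')): buffer="lliiek" (len 6), cursors c1@4 c2@4, authorship 1212..
After op 5 (move_left): buffer="lliiek" (len 6), cursors c1@3 c2@3, authorship 1212..
After op 6 (move_right): buffer="lliiek" (len 6), cursors c1@4 c2@4, authorship 1212..
Authorship (.=original, N=cursor N): 1 2 1 2 . .
Index 0: author = 1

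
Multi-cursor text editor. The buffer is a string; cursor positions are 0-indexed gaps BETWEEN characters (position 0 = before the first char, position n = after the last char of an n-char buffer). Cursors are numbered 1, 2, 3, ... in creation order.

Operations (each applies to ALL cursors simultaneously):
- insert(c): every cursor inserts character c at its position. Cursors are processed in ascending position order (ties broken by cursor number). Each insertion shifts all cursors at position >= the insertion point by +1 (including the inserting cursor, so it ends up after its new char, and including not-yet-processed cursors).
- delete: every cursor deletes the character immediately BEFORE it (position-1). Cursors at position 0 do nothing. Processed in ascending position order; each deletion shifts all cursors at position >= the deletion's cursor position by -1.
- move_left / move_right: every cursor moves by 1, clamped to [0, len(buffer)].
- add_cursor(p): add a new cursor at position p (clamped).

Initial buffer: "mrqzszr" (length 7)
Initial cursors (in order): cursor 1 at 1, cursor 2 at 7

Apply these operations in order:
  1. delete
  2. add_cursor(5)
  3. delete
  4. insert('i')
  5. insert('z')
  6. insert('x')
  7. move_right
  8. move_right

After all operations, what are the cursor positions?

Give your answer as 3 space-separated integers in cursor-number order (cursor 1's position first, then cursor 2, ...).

Answer: 5 12 12

Derivation:
After op 1 (delete): buffer="rqzsz" (len 5), cursors c1@0 c2@5, authorship .....
After op 2 (add_cursor(5)): buffer="rqzsz" (len 5), cursors c1@0 c2@5 c3@5, authorship .....
After op 3 (delete): buffer="rqz" (len 3), cursors c1@0 c2@3 c3@3, authorship ...
After op 4 (insert('i')): buffer="irqzii" (len 6), cursors c1@1 c2@6 c3@6, authorship 1...23
After op 5 (insert('z')): buffer="izrqziizz" (len 9), cursors c1@2 c2@9 c3@9, authorship 11...2323
After op 6 (insert('x')): buffer="izxrqziizzxx" (len 12), cursors c1@3 c2@12 c3@12, authorship 111...232323
After op 7 (move_right): buffer="izxrqziizzxx" (len 12), cursors c1@4 c2@12 c3@12, authorship 111...232323
After op 8 (move_right): buffer="izxrqziizzxx" (len 12), cursors c1@5 c2@12 c3@12, authorship 111...232323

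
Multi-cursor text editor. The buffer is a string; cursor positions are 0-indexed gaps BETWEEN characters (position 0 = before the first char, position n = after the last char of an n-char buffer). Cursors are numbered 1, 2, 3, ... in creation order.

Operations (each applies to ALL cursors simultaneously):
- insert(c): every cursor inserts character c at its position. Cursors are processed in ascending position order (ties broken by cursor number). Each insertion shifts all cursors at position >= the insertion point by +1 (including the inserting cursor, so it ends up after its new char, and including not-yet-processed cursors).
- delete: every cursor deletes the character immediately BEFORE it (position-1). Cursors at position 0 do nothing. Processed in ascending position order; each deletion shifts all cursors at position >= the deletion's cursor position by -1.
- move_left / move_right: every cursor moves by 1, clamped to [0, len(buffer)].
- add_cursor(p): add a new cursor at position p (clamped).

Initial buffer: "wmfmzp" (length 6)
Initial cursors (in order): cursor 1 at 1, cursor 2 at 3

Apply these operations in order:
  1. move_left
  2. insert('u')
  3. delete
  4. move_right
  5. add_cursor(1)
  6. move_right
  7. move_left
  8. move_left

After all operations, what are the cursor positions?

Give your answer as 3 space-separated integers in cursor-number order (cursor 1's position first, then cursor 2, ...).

Answer: 0 2 0

Derivation:
After op 1 (move_left): buffer="wmfmzp" (len 6), cursors c1@0 c2@2, authorship ......
After op 2 (insert('u')): buffer="uwmufmzp" (len 8), cursors c1@1 c2@4, authorship 1..2....
After op 3 (delete): buffer="wmfmzp" (len 6), cursors c1@0 c2@2, authorship ......
After op 4 (move_right): buffer="wmfmzp" (len 6), cursors c1@1 c2@3, authorship ......
After op 5 (add_cursor(1)): buffer="wmfmzp" (len 6), cursors c1@1 c3@1 c2@3, authorship ......
After op 6 (move_right): buffer="wmfmzp" (len 6), cursors c1@2 c3@2 c2@4, authorship ......
After op 7 (move_left): buffer="wmfmzp" (len 6), cursors c1@1 c3@1 c2@3, authorship ......
After op 8 (move_left): buffer="wmfmzp" (len 6), cursors c1@0 c3@0 c2@2, authorship ......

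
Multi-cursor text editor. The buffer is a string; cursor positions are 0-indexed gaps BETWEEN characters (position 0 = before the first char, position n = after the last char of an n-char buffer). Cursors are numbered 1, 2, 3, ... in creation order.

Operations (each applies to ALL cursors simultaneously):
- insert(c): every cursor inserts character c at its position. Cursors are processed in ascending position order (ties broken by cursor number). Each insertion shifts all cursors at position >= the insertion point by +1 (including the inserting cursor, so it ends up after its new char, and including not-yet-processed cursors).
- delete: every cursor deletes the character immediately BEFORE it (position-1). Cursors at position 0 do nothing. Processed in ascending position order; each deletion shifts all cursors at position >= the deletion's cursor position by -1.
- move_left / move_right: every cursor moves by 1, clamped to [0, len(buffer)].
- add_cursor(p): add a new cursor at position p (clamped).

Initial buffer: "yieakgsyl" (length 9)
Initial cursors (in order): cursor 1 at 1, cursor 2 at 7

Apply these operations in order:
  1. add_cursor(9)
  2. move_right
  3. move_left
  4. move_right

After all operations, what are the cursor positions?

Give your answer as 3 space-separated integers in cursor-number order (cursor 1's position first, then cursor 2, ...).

Answer: 2 8 9

Derivation:
After op 1 (add_cursor(9)): buffer="yieakgsyl" (len 9), cursors c1@1 c2@7 c3@9, authorship .........
After op 2 (move_right): buffer="yieakgsyl" (len 9), cursors c1@2 c2@8 c3@9, authorship .........
After op 3 (move_left): buffer="yieakgsyl" (len 9), cursors c1@1 c2@7 c3@8, authorship .........
After op 4 (move_right): buffer="yieakgsyl" (len 9), cursors c1@2 c2@8 c3@9, authorship .........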